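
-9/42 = -3/14 = -0.21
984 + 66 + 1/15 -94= 956.07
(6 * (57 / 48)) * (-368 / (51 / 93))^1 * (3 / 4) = -121923/34 = -3585.97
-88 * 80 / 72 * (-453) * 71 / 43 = 9434480/129 = 73135.50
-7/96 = -0.07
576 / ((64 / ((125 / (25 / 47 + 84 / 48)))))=493.01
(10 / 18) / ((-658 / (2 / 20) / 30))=-5/1974 = 0.00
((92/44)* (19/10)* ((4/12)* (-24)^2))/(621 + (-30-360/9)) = 2208/1595 = 1.38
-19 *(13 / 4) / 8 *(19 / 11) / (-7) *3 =14079/2464 = 5.71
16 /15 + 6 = 106/15 = 7.07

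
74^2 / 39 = 5476/39 = 140.41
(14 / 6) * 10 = 70/3 = 23.33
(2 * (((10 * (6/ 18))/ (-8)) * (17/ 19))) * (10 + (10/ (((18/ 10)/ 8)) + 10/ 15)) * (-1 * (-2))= -42160/513 = -82.18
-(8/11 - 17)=179/11 = 16.27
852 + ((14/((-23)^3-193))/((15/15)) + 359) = 7483973/6180 = 1211.00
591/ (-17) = -591/17 = -34.76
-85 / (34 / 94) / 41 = -235/41 = -5.73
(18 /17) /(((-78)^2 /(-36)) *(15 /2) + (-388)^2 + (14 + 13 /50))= 450/63448573 = 0.00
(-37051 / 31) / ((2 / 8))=-148204/31 = -4780.77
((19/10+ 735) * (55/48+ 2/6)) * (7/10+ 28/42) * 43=922399837/14400 = 64055.54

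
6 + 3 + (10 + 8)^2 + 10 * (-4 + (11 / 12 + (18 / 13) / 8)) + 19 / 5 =60001/195 = 307.70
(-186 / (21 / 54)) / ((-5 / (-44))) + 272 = -137792/35 = -3936.91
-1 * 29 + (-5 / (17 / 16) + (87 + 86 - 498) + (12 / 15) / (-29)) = -884278/2465 = -358.73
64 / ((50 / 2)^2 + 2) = 0.10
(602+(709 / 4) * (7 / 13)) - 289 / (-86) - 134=1267371/2236 = 566.80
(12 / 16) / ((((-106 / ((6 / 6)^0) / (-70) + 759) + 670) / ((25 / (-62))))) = -2625/12416864 = 0.00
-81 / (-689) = 81/689 = 0.12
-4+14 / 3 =2/3 = 0.67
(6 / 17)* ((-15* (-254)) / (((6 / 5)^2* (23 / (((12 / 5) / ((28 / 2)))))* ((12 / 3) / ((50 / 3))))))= 79375/2737 = 29.00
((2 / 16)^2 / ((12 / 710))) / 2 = 355/768 = 0.46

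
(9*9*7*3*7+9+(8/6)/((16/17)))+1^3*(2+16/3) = 47699/4 = 11924.75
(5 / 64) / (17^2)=5/18496 = 0.00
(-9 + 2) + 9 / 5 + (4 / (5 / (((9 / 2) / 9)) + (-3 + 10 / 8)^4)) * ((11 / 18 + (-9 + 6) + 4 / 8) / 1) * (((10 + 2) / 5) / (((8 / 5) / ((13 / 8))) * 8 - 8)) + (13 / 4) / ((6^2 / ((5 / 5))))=8904961/3571920 = 2.49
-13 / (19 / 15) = -195/19 = -10.26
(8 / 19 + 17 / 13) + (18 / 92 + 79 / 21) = 1356763/238602 = 5.69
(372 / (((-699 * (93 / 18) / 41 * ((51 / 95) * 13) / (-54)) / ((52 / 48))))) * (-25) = -3505500/3961 = -885.00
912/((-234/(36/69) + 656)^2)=3648/172225 = 0.02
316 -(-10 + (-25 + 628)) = -277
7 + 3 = 10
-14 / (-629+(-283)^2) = -7/39730 = 0.00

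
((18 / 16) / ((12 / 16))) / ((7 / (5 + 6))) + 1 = 47/14 = 3.36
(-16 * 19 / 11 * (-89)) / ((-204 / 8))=-54112/561 = -96.46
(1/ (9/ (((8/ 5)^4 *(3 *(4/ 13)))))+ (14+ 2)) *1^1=406384/24375 = 16.67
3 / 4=0.75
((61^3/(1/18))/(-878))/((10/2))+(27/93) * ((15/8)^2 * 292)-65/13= -694210909/1088720 = -637.64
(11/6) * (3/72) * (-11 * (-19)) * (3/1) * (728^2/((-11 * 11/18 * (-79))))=47799.19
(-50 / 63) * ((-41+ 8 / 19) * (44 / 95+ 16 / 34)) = 3875560/128877 = 30.07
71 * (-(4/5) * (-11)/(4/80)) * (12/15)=49984/5 = 9996.80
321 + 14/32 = 5143/16 = 321.44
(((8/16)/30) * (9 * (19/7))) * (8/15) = 38/175 = 0.22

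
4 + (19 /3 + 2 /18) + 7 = 157/9 = 17.44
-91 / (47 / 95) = -8645/47 = -183.94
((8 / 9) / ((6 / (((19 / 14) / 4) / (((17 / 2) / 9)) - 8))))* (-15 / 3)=5.66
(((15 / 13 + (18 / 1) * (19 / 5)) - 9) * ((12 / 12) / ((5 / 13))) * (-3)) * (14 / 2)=-82656/25 = -3306.24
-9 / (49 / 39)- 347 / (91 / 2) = -9421/637 = -14.79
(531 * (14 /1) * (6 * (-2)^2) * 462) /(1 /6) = 494569152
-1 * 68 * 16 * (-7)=7616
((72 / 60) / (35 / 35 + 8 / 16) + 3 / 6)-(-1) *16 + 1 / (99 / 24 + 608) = 847261/48970 = 17.30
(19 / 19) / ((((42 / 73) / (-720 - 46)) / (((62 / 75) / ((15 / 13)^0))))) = -1733458/1575 = -1100.61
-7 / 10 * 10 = -7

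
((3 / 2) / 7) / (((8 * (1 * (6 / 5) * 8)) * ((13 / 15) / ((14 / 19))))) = 75/31616 = 0.00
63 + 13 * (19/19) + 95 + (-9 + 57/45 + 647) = 12154/15 = 810.27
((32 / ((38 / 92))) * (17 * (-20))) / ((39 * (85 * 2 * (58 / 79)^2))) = -4593376/623181 = -7.37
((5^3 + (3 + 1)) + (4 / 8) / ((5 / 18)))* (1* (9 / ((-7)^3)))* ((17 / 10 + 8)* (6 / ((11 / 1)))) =-1712826/94325 = -18.16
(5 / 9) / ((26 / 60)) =50/39 = 1.28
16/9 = 1.78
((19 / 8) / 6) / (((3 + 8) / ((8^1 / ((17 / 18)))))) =57/187 = 0.30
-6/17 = -0.35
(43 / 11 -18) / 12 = -155/132 = -1.17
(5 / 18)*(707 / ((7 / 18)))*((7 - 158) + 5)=-73730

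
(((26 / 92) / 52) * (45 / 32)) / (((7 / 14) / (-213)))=-9585/2944 = -3.26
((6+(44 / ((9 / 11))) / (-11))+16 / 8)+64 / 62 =1156/279 = 4.14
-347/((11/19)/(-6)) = 39558/11 = 3596.18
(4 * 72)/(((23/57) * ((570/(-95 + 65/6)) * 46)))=-1212/529 = -2.29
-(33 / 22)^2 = -2.25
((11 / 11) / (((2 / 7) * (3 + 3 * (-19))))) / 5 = -7/540 = -0.01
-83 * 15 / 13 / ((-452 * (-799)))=-1245/4694924 = 0.00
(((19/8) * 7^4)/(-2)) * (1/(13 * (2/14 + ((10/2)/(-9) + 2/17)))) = 743.34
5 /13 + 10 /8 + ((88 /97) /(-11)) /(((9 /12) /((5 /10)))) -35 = -505717/15132 = -33.42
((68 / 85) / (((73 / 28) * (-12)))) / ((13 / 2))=-56/14235 = 0.00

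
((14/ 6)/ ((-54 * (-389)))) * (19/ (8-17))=-133/567162 = 0.00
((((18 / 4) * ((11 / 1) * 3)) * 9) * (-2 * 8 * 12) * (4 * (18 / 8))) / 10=-1154736/5 = -230947.20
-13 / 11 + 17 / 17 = -2/11 = -0.18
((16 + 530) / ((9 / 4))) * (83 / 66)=30212/99 = 305.17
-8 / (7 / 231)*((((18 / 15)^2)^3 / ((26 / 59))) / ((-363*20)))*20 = 11010816/2234375 = 4.93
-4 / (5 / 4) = -16/5 = -3.20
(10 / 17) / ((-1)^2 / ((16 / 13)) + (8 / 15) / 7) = 16800/25381 = 0.66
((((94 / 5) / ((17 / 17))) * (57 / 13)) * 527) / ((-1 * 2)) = -1411833/65 = -21720.51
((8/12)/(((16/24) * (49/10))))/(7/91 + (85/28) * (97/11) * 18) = 2860/6753733 = 0.00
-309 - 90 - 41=-440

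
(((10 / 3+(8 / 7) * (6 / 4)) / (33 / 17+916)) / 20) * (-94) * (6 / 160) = -42347/43694000 = 0.00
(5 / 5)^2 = 1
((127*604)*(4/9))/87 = 306832/783 = 391.87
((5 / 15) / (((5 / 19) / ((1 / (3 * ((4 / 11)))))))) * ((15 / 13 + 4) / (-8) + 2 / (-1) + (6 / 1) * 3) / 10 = 333773/187200 = 1.78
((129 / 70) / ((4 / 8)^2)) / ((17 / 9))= 2322/595 = 3.90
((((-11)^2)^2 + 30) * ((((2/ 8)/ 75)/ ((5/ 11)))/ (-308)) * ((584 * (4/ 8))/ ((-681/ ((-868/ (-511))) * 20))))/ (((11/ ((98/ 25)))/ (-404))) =-643088614/351140625 = -1.83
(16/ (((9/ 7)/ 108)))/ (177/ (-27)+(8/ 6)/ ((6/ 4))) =-4032/17 = -237.18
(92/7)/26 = 46/91 = 0.51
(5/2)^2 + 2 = 33/4 = 8.25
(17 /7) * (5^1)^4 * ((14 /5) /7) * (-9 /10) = -546.43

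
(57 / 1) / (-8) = -7.12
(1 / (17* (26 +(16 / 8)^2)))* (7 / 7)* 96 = 16/85 = 0.19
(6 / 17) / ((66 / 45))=45/187 = 0.24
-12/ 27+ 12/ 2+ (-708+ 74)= -5656/9 = -628.44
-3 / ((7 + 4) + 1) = -1/4 = -0.25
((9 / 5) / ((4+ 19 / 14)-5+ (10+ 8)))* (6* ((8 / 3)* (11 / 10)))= 1.73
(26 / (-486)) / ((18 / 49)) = -0.15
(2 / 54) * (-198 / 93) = -22/279 = -0.08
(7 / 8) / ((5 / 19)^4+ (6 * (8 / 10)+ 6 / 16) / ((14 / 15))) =12771458/80999341 = 0.16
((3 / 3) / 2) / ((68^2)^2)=1/42762752 = 0.00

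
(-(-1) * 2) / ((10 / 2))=2/5 = 0.40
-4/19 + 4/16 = 3/76 = 0.04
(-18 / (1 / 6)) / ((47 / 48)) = -5184/47 = -110.30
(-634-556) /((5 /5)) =-1190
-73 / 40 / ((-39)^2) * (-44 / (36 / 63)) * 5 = 5621/12168 = 0.46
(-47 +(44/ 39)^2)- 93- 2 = -214046/1521 = -140.73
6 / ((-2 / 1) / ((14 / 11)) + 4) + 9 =195/17 = 11.47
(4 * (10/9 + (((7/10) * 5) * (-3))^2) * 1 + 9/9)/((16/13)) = 26117/72 = 362.74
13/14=0.93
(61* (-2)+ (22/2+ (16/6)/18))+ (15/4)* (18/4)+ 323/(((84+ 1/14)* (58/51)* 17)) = -691400639/7372728 = -93.78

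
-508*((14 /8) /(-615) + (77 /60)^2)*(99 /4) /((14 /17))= -823306583/32800 = -25100.81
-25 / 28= -0.89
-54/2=-27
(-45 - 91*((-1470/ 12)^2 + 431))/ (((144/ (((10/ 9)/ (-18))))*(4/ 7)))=21852985/20736 = 1053.87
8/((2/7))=28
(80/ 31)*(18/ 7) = 1440/217 = 6.64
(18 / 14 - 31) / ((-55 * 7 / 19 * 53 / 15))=11856/28567 = 0.42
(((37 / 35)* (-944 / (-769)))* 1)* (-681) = -23785968/26915 = -883.74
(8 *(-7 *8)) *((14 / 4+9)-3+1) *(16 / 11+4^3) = -3386880/11 = -307898.18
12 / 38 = 6/19 = 0.32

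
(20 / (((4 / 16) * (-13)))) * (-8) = 640/13 = 49.23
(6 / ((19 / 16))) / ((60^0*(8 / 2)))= 24/19 = 1.26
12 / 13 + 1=1.92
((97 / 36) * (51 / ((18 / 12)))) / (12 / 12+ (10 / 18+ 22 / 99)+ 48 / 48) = 1649/50 = 32.98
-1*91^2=-8281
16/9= 1.78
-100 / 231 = -0.43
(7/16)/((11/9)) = 63/176 = 0.36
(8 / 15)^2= 64/225 = 0.28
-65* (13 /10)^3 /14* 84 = -85683/100 = -856.83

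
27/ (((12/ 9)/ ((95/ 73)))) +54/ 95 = 746793/27740 = 26.92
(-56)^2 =3136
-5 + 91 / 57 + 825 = 46831/57 = 821.60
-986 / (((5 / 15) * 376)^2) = -4437/70688 = -0.06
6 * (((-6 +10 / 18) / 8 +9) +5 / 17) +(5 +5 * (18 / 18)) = 12583/204 = 61.68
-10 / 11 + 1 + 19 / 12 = 221/132 = 1.67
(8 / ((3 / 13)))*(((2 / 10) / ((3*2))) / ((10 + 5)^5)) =52/34171875 = 0.00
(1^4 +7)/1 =8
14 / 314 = 7/157 = 0.04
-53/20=-2.65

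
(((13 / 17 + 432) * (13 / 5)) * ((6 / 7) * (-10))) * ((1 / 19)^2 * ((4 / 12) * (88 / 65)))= -369952/30685 = -12.06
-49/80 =-0.61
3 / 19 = 0.16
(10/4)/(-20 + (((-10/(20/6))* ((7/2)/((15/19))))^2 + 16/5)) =250/16009 = 0.02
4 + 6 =10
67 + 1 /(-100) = 6699/100 = 66.99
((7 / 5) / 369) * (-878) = -6146/1845 = -3.33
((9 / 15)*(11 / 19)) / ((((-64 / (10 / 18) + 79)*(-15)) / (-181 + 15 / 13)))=-25718/223535 = -0.12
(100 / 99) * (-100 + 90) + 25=1475/99 = 14.90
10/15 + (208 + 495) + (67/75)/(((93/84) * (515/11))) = 280857837/399125 = 703.68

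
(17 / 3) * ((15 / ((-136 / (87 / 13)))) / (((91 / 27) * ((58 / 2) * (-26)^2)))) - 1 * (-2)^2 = -25591061/6397664 = -4.00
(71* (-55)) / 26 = -3905/26 = -150.19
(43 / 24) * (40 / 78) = 0.92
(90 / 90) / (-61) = -1/61 = -0.02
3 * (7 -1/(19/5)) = 384/19 = 20.21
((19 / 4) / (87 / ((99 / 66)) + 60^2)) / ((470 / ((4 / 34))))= 19/58454840 = 0.00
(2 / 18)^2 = 1/81 = 0.01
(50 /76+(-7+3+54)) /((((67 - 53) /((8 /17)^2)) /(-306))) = -79200/323 = -245.20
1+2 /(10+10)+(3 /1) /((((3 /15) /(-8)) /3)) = -3589/10 = -358.90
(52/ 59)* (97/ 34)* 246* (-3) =-1861236/1003 = -1855.67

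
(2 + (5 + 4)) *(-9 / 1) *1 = -99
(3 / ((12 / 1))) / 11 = 1/44 = 0.02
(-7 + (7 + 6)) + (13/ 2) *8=58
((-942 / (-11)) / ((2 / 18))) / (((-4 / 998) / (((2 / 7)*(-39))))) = 164990358/77 = 2142731.92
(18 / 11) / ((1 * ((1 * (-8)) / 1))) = -9/44 = -0.20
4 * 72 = 288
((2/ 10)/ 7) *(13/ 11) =13/385 = 0.03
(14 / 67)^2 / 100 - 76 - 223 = -33555226/112225 = -299.00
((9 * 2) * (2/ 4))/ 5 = 9/5 = 1.80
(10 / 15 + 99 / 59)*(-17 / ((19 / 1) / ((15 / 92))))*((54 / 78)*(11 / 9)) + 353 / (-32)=-121422387/10725728 = -11.32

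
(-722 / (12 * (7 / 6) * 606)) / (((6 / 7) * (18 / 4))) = -361/16362 = -0.02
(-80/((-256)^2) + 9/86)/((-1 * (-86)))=18217/15147008 = 0.00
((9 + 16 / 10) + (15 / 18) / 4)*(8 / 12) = 1297/180 = 7.21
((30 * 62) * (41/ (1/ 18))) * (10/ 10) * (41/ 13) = 56279880/13 = 4329221.54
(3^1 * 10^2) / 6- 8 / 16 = 99/2 = 49.50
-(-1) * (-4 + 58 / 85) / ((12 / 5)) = -47/34 = -1.38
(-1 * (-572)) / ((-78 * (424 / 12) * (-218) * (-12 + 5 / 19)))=-209/2576542 = 0.00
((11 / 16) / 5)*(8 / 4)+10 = 411/40 = 10.28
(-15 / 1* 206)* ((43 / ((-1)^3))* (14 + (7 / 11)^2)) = 231592410/121 = 1913986.86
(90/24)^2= 225/16 = 14.06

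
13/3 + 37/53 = 800/159 = 5.03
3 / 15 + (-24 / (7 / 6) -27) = -1658/35 = -47.37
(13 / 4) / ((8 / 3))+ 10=359/32 = 11.22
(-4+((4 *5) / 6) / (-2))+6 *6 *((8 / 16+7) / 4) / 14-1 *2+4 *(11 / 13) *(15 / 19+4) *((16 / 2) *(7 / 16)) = 86011/1596 = 53.89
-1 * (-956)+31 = 987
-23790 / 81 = -7930/27 = -293.70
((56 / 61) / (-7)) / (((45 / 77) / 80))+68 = 27476/549 = 50.05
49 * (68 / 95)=3332/95 = 35.07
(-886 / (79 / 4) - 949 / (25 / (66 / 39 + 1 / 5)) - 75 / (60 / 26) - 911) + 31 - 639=-1668.19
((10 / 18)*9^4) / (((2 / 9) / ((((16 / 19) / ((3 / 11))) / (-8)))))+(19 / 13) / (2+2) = -6254459/988 = -6330.42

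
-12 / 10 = -6/5 = -1.20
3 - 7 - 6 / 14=-31/7 = -4.43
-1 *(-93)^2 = -8649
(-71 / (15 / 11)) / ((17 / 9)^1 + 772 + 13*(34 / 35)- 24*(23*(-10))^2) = 16401/399676247 = 0.00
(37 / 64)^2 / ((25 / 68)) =0.91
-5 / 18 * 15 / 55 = -5/66 = -0.08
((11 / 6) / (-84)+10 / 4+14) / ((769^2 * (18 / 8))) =8305/670603374 = 0.00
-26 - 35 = -61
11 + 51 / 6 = 39/2 = 19.50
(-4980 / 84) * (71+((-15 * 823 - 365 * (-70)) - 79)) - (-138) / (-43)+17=-235496314/301 = -782379.78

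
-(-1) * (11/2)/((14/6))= 33/14 = 2.36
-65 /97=-0.67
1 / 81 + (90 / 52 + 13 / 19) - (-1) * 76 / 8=238630/20007 = 11.93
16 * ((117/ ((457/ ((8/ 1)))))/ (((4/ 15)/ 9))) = 505440/457 = 1106.00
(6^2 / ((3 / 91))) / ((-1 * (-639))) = 364/213 = 1.71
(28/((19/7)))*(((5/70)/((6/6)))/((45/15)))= 14/57 = 0.25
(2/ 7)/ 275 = 2/1925 = 0.00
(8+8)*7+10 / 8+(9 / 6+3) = 471/4 = 117.75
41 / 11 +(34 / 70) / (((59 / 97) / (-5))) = -1206/4543 = -0.27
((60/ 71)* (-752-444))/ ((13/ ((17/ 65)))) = -18768/923 = -20.33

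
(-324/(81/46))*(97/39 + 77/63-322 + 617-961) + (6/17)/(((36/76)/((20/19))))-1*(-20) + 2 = 242427782/1989 = 121884.25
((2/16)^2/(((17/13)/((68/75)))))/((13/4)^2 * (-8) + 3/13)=-169/1314600 = 0.00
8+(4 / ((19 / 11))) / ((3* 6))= 1390/171 = 8.13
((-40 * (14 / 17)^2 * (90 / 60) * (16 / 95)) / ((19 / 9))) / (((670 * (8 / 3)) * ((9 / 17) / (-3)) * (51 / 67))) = 7056/521645 = 0.01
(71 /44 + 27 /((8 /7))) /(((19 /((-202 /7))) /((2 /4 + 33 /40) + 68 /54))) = -626079911/6320160 = -99.06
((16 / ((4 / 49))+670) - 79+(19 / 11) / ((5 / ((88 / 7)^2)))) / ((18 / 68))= 7010494/2205 = 3179.36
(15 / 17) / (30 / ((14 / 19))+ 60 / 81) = 567/26639 = 0.02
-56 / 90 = -28/45 = -0.62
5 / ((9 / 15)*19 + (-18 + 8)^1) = 25/7 = 3.57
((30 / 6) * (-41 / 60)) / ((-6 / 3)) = 41/24 = 1.71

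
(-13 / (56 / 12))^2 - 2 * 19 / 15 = 15367/2940 = 5.23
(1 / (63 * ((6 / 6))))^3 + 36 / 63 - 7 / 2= -1464559/500094 = -2.93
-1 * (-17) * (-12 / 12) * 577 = -9809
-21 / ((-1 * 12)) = 7/4 = 1.75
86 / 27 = 3.19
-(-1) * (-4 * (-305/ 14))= 610/7 = 87.14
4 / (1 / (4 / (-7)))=-16/7 = -2.29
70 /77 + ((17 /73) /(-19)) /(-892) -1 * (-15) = 216510887/13609244 = 15.91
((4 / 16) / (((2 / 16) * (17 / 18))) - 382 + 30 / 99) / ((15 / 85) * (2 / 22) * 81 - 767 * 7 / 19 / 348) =-469328576/602713 = -778.69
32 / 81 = 0.40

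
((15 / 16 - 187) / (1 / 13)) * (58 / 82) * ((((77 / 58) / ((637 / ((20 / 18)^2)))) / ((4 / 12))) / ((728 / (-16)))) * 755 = 47546125/216972 = 219.13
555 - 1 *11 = 544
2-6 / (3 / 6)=-10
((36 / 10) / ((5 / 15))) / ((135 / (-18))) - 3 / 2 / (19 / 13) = -2343/950 = -2.47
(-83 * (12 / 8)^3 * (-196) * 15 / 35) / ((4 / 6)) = 141183/4 = 35295.75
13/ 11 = 1.18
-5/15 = -1/3 = -0.33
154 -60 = 94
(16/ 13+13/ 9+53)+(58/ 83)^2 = 45268534/806013 = 56.16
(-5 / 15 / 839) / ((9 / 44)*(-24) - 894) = 11/24888096 = 0.00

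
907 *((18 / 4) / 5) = 8163/10 = 816.30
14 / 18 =7/9 = 0.78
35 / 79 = 0.44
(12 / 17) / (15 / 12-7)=-48/391 = -0.12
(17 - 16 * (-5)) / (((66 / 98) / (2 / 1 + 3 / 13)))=321.30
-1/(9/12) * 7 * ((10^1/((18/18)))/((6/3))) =-140/3 = -46.67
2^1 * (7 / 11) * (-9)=-126/11 = -11.45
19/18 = 1.06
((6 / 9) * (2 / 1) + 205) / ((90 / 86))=26617/135 = 197.16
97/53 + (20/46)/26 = 29268/15847 = 1.85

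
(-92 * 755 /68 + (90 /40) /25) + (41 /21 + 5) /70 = -255218189/249900 = -1021.28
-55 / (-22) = 5/2 = 2.50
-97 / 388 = -1/4 = -0.25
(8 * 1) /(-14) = -4/7 = -0.57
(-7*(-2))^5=537824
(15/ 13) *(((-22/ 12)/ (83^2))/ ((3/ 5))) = -275/537342 = 0.00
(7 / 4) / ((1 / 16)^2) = 448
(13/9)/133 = 13/1197 = 0.01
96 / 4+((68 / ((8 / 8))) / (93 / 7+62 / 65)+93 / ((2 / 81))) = 49179179/12958 = 3795.28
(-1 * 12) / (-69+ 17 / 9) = 27/151 = 0.18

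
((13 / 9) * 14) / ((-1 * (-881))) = 182/7929 = 0.02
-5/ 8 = -0.62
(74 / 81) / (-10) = -37/405 = -0.09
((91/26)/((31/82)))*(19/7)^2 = 14801/217 = 68.21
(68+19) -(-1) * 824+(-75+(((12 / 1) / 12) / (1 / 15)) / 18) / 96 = 524291/576 = 910.23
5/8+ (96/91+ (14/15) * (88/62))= 1017143/338520 = 3.00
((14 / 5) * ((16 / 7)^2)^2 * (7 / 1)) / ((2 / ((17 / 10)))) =557056/1225 = 454.74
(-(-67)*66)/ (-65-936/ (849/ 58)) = -1251426/36491 = -34.29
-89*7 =-623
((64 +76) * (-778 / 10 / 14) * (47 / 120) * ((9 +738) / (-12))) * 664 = 125951587/10 = 12595158.70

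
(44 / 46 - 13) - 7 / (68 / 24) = -5675/391 = -14.51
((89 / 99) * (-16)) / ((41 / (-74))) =25.96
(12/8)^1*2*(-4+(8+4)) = 24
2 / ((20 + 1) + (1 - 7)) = 2/15 = 0.13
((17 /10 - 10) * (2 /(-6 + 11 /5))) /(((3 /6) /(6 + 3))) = 1494/19 = 78.63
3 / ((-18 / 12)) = -2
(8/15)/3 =8/45 = 0.18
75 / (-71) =-75/71 = -1.06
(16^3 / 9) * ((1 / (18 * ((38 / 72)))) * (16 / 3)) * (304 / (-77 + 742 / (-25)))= -728.09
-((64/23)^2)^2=-16777216/279841 = -59.95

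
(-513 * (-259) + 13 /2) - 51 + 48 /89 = 23642501/178 = 132823.04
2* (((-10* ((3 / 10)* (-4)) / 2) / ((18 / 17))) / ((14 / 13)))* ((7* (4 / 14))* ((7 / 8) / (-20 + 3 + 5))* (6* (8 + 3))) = -2431/24 = -101.29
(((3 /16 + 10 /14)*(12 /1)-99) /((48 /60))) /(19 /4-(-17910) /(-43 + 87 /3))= 12345/142748 = 0.09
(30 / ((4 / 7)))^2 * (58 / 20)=63945/8 = 7993.12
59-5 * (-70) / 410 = 2454/41 = 59.85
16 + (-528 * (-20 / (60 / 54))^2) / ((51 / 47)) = -2679856/17 = -157638.59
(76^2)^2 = 33362176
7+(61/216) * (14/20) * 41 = 32627/2160 = 15.11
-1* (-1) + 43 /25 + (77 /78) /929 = 4929341/1811550 = 2.72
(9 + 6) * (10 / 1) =150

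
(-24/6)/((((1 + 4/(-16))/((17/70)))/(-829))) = 112744/105 = 1073.75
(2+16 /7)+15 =135/7 = 19.29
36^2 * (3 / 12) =324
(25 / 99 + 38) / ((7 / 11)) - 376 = -2843/9 = -315.89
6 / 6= 1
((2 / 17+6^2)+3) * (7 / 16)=4655/272 = 17.11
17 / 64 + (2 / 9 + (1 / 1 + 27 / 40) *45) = 43697/576 = 75.86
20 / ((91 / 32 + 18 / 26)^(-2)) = 10819205/43264 = 250.07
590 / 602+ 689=207684/301 = 689.98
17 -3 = 14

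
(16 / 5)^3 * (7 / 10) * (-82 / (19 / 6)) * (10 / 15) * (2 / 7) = -1343488/11875 = -113.14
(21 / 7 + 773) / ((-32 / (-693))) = 67221/4 = 16805.25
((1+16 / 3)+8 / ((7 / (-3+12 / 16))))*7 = 26.33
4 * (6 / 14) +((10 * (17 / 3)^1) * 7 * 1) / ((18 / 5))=21149/189 = 111.90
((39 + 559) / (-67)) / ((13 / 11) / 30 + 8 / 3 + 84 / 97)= -19141980/7660847 = -2.50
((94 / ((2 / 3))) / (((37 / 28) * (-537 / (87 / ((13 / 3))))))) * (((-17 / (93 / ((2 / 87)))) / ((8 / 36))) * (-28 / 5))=-5637744/13345345 = -0.42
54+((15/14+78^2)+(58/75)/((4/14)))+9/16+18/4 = 51633461/8400 = 6146.84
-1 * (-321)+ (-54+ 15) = 282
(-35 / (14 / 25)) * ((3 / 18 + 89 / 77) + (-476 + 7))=27008375/924 = 29229.84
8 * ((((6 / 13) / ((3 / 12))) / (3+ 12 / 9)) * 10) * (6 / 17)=34560/2873 = 12.03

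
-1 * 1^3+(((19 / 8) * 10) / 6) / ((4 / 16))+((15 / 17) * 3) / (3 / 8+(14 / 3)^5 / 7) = 186320477/12553854 = 14.84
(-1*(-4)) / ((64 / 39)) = 39/16 = 2.44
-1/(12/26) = -2.17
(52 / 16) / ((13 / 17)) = 17/4 = 4.25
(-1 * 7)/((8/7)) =-49/8 = -6.12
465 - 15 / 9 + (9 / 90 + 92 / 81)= 376301/810 = 464.57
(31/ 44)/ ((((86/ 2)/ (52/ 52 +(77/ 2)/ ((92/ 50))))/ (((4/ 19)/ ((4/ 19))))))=0.36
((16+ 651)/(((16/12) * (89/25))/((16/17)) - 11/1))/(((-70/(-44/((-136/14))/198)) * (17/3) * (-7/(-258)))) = 860430/3615101 = 0.24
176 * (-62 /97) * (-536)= 5848832/97 = 60297.24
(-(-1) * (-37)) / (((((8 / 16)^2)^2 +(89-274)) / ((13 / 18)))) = 0.14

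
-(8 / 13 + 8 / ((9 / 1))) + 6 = 526/117 = 4.50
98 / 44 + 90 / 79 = 5851/1738 = 3.37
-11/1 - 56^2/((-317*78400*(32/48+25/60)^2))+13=2678794/1339325 = 2.00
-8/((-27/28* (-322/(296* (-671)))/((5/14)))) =7944640/4347 = 1827.61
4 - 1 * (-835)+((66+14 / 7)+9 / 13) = 11800/13 = 907.69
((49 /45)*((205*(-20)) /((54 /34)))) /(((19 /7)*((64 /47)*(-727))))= 56181685/53704944 = 1.05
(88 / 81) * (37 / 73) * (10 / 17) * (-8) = -260480/100521 = -2.59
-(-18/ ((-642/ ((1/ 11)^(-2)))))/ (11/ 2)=-66/107 = -0.62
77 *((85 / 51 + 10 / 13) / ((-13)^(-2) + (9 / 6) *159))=38038/48369 = 0.79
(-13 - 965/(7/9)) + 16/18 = -78928/63 = -1252.83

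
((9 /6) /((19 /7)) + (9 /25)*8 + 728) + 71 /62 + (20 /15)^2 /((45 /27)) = 32408744/44175 = 733.64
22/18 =11/9 = 1.22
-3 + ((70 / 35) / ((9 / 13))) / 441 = -11881/3969 = -2.99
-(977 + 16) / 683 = -993/683 = -1.45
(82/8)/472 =41/1888 = 0.02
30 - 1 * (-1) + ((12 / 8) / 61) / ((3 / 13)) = 3795/122 = 31.11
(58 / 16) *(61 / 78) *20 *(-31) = -1757.66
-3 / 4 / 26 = -3/104 = -0.03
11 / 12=0.92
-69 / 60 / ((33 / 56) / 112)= -218.57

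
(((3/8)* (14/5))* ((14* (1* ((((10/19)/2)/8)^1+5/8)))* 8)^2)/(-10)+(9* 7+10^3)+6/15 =890437/1805 = 493.32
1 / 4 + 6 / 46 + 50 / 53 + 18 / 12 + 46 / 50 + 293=296.74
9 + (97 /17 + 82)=1644/17 = 96.71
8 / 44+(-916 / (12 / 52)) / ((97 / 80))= -10478458/3201 = -3273.50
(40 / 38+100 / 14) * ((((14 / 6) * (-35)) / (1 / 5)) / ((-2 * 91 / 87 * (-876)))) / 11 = -395125/2380092 = -0.17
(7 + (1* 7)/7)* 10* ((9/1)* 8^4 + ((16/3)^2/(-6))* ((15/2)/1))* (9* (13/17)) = 344714240/17 = 20277308.24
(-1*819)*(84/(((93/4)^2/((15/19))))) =-1834560/18259 = -100.47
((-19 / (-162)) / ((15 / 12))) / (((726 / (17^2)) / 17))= 93347/147015 = 0.63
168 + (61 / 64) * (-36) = 133.69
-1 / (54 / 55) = -55/54 = -1.02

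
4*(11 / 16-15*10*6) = -14389/4 = -3597.25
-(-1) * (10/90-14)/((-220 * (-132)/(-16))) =25/3267 = 0.01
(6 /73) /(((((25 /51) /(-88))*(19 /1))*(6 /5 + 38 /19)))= -1683/6935 = -0.24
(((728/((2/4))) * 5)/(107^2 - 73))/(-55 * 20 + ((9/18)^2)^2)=-7280/12512889 = 0.00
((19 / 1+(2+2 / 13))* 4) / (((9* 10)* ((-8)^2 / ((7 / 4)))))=385/14976 = 0.03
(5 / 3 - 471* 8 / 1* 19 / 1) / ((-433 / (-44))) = -9449924/1299 = -7274.77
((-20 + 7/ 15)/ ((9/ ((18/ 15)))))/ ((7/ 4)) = -2344/1575 = -1.49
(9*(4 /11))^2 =10.71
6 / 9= 2/3 = 0.67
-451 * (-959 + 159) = 360800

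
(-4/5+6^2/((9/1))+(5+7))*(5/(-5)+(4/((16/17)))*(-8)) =-532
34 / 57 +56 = 56.60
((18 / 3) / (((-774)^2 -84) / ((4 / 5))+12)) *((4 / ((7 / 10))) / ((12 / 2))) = 5/655158 = 0.00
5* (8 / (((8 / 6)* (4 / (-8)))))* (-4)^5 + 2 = 61442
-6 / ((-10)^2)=-3/50 = -0.06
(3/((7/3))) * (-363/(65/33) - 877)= -620856/455 = -1364.52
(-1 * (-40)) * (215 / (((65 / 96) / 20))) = 3302400/13 = 254030.77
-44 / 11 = -4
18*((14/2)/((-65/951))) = -119826/65 = -1843.48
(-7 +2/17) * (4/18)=-26/17 = -1.53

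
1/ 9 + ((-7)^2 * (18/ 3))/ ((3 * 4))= 443/18 = 24.61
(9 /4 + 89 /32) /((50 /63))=10143/1600 = 6.34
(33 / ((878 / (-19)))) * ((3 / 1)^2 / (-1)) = 5643/878 = 6.43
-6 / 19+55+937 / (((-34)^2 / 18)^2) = 348555319/6347596 = 54.91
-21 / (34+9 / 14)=-294/485 = -0.61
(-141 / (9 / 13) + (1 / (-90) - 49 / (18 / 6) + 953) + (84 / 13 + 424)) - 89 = 1257107/1170 = 1074.45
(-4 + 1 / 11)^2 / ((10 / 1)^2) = 1849/12100 = 0.15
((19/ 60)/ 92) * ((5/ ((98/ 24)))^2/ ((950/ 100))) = 30/55223 = 0.00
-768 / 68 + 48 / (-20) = -1164/85 = -13.69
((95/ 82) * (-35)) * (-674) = 1120525/41 = 27329.88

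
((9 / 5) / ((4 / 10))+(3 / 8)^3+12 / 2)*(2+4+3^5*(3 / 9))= 470061/512 = 918.09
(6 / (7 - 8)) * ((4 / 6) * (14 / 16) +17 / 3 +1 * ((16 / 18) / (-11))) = -2443/66 = -37.02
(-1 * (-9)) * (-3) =-27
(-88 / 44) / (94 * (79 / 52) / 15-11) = 780/577 = 1.35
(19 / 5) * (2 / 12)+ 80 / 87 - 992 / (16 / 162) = -8736929/870 = -10042.45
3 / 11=0.27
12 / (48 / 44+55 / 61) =8052/1337 = 6.02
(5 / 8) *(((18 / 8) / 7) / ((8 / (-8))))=-45/224 = -0.20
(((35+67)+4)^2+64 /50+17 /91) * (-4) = -102260948/2275 = -44949.87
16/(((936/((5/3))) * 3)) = 10/1053 = 0.01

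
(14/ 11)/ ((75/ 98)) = 1372/825 = 1.66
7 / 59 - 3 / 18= -17/354 = -0.05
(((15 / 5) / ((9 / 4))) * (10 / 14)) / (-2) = -10/21 = -0.48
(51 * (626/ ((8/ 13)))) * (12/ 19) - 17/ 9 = 5602690/171 = 32764.27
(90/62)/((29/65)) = 2925/899 = 3.25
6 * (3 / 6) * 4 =12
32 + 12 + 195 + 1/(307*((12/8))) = 220121/921 = 239.00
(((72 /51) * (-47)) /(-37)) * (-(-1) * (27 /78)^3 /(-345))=-34263/158919995 = 0.00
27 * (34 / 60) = 153/10 = 15.30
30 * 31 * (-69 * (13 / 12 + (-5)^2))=-3347535/2 = -1673767.50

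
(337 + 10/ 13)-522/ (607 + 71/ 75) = 99851543/296374 = 336.91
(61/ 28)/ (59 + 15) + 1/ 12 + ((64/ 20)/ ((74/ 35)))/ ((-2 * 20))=0.07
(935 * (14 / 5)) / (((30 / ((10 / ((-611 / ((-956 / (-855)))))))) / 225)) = -12514040/34827 = -359.32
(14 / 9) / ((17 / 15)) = 70/51 = 1.37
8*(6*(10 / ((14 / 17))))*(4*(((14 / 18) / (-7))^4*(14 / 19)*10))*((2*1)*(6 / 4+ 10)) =2502400/41553 = 60.22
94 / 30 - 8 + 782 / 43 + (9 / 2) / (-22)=372199/28380 = 13.11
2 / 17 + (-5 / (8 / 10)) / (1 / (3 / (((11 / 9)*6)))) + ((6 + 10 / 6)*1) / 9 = -64115/40392 = -1.59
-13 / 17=-0.76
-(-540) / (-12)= -45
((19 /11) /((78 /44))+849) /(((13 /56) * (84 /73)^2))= 176651021/63882 = 2765.27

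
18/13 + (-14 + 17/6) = -763/78 = -9.78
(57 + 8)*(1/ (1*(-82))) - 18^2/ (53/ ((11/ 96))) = -25957/17384 = -1.49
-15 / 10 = -3/2 = -1.50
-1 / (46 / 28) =-14/23 = -0.61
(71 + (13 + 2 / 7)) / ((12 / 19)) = 5605/42 = 133.45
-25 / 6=-4.17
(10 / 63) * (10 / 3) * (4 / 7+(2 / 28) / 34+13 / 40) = 3055/6426 = 0.48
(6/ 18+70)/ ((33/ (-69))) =-147.06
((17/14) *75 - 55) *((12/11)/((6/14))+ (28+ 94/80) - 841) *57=-292852833/176 = -1663936.55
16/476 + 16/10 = 972/595 = 1.63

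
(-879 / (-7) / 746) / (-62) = -879/323764 = 0.00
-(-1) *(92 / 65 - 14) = -818/65 = -12.58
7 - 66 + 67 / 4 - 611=-2613/4 = -653.25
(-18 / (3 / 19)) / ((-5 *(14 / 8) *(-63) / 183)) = -9272/245 = -37.84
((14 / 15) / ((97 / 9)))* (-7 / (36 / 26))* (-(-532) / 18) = -169442/13095 = -12.94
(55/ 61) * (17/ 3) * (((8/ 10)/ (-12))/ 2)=-0.17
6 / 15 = 2/5 = 0.40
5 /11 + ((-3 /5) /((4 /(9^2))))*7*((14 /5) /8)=-128977/4400 = -29.31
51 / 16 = 3.19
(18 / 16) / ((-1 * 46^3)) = -9/778688 = 0.00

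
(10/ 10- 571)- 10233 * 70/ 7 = -102900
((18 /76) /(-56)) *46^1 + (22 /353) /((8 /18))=-20403/375592 = -0.05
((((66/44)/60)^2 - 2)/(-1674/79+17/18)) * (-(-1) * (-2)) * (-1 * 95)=43215291/2303120 = 18.76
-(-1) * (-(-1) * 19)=19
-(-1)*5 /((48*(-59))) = -5/2832 = 0.00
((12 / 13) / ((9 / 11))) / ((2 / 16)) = 352/39 = 9.03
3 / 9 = 1/3 = 0.33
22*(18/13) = 396/13 = 30.46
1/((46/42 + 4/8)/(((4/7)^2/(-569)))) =-96/266861 = 0.00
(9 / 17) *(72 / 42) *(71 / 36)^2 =5041/1428 = 3.53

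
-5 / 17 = -0.29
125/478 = 0.26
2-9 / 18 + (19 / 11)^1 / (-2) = 7/11 = 0.64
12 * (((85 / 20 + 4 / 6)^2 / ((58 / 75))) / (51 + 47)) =87025/22736 = 3.83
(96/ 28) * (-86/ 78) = -344/91 = -3.78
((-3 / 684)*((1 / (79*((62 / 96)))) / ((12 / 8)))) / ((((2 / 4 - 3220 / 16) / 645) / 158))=13760/472967 = 0.03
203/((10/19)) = 3857/10 = 385.70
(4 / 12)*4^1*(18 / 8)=3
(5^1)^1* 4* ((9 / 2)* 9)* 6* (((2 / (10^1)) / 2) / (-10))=-243/5 = -48.60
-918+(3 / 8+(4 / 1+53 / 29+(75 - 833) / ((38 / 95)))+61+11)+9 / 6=-634125/232 = -2733.30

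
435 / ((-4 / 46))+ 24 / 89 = -890397/178 = -5002.23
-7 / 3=-2.33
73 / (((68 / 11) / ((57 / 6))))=15257/136 = 112.18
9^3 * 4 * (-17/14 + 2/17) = -380538/119 = -3197.80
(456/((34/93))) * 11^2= 150922.59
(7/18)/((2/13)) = 91/36 = 2.53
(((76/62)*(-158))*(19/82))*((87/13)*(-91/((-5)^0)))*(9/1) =245967.96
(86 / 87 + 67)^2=34987225/7569 = 4622.44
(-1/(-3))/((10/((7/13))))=7/390 = 0.02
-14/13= -1.08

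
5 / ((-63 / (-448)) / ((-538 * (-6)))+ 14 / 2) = 344320/482051 = 0.71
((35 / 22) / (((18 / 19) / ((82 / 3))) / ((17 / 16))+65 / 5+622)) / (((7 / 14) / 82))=5429630/13215301 = 0.41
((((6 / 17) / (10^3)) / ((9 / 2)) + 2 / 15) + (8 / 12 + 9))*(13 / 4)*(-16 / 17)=-3248726/108375 = -29.98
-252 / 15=-84/5 = -16.80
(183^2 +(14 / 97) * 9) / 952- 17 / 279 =904778113/25763976 = 35.12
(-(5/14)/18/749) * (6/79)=-5/2485182 = 0.00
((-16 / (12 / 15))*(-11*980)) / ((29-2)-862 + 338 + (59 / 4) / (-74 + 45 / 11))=-663185600/1529421 = -433.62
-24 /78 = -4/13 = -0.31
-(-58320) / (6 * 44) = 2430/11 = 220.91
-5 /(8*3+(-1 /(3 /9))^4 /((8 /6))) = -20/339 = -0.06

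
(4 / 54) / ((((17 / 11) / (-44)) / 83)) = -80344/459 = -175.04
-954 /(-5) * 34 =32436/5 = 6487.20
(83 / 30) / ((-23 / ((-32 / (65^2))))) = 1328/1457625 = 0.00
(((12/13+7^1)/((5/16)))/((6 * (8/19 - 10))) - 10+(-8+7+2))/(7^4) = -167533/42605745 = 0.00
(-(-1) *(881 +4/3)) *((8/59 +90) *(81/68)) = 190036071/2006 = 94733.83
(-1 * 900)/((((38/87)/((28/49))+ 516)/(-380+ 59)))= 50268600/89917 = 559.06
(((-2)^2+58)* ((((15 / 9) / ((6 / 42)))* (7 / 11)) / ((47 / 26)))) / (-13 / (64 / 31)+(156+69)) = 25276160/21709347 = 1.16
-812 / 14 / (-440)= 29/220 = 0.13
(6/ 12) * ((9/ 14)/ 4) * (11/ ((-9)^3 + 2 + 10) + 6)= 1839/3824 = 0.48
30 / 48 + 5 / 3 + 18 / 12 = 3.79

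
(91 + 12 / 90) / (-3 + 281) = 1367/4170 = 0.33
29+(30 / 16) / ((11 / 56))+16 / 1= 600/11 = 54.55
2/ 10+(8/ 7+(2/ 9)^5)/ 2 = 1594883/2066715 = 0.77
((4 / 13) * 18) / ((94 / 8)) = 288/611 = 0.47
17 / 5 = 3.40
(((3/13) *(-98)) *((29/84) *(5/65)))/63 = -29/3042 = -0.01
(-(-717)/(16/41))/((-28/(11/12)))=-107789/1792 = -60.15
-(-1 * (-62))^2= -3844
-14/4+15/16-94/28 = -663/112 = -5.92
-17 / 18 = -0.94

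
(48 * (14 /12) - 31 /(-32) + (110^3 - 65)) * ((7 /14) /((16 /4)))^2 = 42591743/2048 = 20796.75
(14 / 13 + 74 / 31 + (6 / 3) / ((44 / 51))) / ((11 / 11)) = 51265/8866 = 5.78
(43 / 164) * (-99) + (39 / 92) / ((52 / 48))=-96435/3772 = -25.57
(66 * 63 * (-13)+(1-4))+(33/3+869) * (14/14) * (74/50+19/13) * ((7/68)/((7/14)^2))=-58555193/1105 = -52991.12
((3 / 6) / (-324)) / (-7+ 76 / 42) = 7/23544 = 0.00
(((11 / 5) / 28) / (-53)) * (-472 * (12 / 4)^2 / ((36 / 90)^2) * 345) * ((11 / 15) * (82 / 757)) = 302943465/280847 = 1078.68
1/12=0.08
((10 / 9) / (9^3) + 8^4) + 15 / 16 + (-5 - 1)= 429450415/104976 = 4090.94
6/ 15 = 2/5 = 0.40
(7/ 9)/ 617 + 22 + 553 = 3192982/5553 = 575.00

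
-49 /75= -0.65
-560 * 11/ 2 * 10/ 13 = -30800/13 = -2369.23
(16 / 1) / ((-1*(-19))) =16/19 = 0.84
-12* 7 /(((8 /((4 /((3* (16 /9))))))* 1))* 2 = -63/4 = -15.75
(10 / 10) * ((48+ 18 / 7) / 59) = 6/7 = 0.86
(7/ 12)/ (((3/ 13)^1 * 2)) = 91/72 = 1.26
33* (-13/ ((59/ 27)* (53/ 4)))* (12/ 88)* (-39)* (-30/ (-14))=3696030/21889 = 168.85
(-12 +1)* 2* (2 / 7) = -6.29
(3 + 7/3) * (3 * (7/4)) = 28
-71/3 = -23.67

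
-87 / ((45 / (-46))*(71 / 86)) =114724/1065 = 107.72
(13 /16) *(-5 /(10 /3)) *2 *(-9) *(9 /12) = 1053/64 = 16.45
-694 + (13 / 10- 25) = -7177/10 = -717.70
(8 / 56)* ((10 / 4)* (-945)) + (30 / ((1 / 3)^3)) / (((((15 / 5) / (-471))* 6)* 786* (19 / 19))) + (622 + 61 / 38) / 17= -27738963/84626 = -327.78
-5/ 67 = -0.07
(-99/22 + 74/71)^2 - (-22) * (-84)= -37021991/20164 = -1836.04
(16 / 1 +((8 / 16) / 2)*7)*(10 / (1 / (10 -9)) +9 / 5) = 4189/20 = 209.45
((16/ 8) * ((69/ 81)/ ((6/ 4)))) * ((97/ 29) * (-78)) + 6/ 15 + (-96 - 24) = -415.93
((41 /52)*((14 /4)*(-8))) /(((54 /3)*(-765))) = 287/179010 = 0.00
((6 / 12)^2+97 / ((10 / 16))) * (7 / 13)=21763/260 = 83.70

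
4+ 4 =8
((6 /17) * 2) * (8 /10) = 0.56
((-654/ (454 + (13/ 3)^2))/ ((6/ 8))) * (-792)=1460.78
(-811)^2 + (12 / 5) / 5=16443037/25 = 657721.48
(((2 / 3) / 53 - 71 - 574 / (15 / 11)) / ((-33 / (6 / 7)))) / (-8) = -130359/81620 = -1.60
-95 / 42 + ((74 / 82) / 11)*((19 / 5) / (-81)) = -5793917/2557170 = -2.27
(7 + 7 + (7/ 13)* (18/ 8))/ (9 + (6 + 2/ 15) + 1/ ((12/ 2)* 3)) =35595/35542 = 1.00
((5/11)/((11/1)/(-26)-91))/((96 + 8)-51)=-130/1385791 = 0.00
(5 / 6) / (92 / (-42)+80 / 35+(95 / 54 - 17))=-63/1145 = -0.06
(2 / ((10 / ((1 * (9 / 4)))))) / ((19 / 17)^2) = 2601/7220 = 0.36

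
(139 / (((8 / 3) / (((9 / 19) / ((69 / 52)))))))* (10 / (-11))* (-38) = 642.81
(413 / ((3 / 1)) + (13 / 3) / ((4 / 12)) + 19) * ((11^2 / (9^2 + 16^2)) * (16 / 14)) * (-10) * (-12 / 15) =3941696/7077 = 556.97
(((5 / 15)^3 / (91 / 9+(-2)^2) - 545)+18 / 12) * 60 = -32609.84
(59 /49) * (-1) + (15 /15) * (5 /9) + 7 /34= -6637/14994 = -0.44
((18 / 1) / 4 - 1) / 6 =7/12 = 0.58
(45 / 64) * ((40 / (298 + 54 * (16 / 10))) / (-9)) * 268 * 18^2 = -678375/961 = -705.91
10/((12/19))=95/6 = 15.83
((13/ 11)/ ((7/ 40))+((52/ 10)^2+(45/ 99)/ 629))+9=51816008/1210825 = 42.79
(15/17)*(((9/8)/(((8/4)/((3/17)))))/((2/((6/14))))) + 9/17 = 35487/64736 = 0.55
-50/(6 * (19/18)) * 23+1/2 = -6881/38 = -181.08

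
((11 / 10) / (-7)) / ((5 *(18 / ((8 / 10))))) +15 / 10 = 23603/15750 = 1.50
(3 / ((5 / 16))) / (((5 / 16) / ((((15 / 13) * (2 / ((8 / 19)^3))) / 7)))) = 61731/455 = 135.67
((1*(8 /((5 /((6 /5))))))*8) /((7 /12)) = 4608/175 = 26.33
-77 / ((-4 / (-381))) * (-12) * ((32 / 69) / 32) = 29337/23 = 1275.52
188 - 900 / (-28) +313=3732/7 = 533.14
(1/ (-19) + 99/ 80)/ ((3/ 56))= 12607/570 = 22.12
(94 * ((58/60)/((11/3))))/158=1363/8690 = 0.16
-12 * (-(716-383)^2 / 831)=443556/277 = 1601.29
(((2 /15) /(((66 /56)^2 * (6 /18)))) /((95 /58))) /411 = 90944/212600025 = 0.00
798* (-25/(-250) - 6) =-23541/5 = -4708.20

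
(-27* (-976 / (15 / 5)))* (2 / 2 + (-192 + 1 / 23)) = -38579328/23 = -1677362.09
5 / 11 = 0.45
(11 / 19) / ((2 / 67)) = 737/38 = 19.39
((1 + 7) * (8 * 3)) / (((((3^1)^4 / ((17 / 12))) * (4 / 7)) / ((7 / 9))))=3332/729 = 4.57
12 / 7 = 1.71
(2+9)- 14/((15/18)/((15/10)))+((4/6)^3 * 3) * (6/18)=-1877/135 = -13.90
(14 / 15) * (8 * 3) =112/5 = 22.40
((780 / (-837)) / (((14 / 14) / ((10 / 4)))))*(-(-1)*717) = -155350/93 = -1670.43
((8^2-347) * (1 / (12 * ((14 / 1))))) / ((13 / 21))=-283/104 = -2.72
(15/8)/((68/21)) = 315/544 = 0.58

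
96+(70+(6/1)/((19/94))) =3718/19 = 195.68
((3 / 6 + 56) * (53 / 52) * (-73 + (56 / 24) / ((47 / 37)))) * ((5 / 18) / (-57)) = 150234065/7522632 = 19.97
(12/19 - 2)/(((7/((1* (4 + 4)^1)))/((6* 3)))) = -3744/133 = -28.15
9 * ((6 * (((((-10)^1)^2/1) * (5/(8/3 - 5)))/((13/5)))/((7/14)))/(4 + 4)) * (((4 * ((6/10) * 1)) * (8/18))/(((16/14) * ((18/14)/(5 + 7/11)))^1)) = -651000/143 = -4552.45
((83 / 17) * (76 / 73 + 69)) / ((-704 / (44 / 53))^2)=424379/892408064 = 0.00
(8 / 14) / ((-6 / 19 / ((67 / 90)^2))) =-85291/85050 = -1.00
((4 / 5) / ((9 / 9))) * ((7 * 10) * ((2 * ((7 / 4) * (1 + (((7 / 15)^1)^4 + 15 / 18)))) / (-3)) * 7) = -860.13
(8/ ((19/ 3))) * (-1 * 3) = -72/19 = -3.79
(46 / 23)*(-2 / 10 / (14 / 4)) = -4/35 = -0.11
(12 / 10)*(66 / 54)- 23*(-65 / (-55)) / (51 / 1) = 873/935 = 0.93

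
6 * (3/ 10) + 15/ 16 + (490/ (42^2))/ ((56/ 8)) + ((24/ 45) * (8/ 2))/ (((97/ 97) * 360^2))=9448031/3402000 = 2.78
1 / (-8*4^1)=-1/32 = -0.03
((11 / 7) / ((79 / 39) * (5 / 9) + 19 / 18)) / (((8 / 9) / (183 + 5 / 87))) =92235429/621586 = 148.39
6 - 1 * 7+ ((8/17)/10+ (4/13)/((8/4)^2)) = -968/1105 = -0.88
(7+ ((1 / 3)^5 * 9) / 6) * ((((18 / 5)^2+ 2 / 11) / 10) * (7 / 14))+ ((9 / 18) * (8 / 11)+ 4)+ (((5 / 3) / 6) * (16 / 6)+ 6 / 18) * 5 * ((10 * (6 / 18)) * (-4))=-1860337/29700 = -62.64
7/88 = 0.08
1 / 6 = 0.17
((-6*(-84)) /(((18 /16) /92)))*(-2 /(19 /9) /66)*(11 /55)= -123648/1045 = -118.32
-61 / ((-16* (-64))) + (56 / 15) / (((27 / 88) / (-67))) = -338124929/414720 = -815.31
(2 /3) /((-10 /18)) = -6/5 = -1.20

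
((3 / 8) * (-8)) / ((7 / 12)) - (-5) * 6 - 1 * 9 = 111/7 = 15.86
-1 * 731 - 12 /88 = -16085/22 = -731.14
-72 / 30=-12/5 = -2.40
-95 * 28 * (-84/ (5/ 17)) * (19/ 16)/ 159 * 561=168699993/53 = 3183018.74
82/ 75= 1.09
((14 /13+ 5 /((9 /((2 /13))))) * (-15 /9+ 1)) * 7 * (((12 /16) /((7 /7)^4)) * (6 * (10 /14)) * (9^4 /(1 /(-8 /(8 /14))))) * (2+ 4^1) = 124921440/13 = 9609341.54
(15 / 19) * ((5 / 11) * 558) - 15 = 38715/209 = 185.24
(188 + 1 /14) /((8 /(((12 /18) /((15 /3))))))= 2633/840 = 3.13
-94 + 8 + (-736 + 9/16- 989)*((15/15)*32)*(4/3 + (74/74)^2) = -128844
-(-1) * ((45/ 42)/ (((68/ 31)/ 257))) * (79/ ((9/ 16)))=6293930/357 = 17630.06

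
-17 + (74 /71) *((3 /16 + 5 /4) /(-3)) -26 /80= -18983/1065 = -17.82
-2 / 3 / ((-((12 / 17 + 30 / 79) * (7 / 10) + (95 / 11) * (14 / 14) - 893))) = -147730/195802161 = 0.00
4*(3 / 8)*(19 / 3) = 19/2 = 9.50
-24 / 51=-8/17 = -0.47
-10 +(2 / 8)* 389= 349/4 = 87.25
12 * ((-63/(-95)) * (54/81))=504/95 = 5.31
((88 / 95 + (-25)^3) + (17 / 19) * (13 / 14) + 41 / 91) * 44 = -44681186/65 = -687402.86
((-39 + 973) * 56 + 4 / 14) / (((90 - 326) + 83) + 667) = 183065/1799 = 101.76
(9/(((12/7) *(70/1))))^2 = 9/1600 = 0.01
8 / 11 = 0.73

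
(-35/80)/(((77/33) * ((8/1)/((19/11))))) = -57/1408 = -0.04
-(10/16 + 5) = -45/8 = -5.62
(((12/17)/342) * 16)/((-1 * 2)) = -16/969 = -0.02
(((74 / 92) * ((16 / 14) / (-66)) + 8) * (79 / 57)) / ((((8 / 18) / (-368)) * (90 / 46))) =-61676248/13167 = -4684.15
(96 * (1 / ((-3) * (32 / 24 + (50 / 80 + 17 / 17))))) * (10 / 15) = -512/71 = -7.21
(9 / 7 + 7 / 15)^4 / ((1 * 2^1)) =573114368/121550625 = 4.72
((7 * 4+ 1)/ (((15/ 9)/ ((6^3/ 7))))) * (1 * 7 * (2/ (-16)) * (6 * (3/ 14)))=-21141/35 = -604.03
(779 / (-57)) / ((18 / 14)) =-287/27 = -10.63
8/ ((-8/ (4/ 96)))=-1/24 = -0.04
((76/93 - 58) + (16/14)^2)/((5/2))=-101852/4557 = -22.35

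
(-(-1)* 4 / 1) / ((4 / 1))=1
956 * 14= 13384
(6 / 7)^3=216/343 = 0.63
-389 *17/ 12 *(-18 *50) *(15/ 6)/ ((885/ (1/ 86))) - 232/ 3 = -1858361/30444 = -61.04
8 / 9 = 0.89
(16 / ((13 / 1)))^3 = 4096/2197 = 1.86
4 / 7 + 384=2692/7 = 384.57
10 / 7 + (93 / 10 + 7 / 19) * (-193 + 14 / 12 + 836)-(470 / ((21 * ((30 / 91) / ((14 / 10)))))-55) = 148175641/23940 = 6189.46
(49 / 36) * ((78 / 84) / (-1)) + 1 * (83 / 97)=-2851/6984 = -0.41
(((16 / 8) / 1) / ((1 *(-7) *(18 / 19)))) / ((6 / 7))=-19/54 = -0.35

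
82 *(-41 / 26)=-1681/13 = -129.31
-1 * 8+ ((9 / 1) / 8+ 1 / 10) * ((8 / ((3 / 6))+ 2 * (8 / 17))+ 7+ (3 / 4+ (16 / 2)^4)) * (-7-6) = -178513619/2720 = -65630.01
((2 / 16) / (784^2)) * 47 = 47/4917248 = 0.00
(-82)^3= -551368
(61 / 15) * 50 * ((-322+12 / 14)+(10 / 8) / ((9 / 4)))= -12320170/189 = -65186.08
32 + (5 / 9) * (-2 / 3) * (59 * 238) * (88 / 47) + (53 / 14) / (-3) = -9706.82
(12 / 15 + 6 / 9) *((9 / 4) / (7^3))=33/3430 = 0.01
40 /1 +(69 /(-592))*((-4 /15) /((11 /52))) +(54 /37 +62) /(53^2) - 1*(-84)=709792091/5716315 = 124.17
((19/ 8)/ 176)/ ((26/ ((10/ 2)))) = 95/36608 = 0.00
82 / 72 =1.14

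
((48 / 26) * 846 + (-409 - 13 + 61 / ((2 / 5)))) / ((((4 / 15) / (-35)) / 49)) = -864385725/104 = -8311401.20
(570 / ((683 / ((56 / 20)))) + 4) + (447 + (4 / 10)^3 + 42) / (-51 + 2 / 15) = -42704917/13028225 = -3.28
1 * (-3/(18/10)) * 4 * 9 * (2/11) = -120/11 = -10.91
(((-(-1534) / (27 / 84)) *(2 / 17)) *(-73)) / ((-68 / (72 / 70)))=895856/1445 = 619.97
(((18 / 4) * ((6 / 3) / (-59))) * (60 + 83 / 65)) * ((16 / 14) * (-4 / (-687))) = -54624/878215 = -0.06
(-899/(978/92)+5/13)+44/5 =-2396077/31785 = -75.38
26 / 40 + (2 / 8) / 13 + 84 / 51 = 5119/2210 = 2.32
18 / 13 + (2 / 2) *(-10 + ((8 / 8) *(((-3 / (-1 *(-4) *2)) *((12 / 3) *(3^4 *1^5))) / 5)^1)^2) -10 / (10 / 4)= 751237/1300 = 577.87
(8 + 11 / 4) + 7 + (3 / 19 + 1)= 1437/76 = 18.91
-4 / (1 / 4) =-16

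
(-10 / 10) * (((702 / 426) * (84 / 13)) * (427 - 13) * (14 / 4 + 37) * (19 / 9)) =-26760132/71 = -376903.27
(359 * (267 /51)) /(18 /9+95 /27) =862677/2533 = 340.58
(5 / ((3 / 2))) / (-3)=-10/9 = -1.11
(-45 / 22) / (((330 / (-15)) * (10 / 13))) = 117/968 = 0.12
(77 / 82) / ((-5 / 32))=-1232/205 = -6.01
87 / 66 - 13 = -257/22 = -11.68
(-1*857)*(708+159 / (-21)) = -4201871/7 = -600267.29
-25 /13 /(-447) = 25/5811 = 0.00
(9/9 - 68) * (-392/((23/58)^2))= 88352096/529 = 167017.19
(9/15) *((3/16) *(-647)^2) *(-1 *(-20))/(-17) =-3767481/68 = -55404.13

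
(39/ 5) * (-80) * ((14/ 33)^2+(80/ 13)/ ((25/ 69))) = -19439936/1815 = -10710.71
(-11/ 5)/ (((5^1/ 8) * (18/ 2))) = -0.39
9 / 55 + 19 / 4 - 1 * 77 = -15859/220 = -72.09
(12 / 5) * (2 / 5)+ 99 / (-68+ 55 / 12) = -11436/19025 = -0.60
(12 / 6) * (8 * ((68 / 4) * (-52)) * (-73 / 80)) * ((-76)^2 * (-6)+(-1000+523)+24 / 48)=-453434098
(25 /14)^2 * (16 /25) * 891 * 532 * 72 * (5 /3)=812592000/7 = 116084571.43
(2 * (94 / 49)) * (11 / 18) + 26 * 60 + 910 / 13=719864/441 = 1632.34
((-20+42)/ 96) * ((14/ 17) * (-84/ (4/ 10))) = -2695/68 = -39.63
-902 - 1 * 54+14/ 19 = -18150/19 = -955.26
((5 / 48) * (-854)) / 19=-2135/456 = -4.68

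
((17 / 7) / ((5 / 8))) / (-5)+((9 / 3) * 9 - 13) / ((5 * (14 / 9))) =179/175 = 1.02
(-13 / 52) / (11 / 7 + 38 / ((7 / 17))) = -7/2628 = 0.00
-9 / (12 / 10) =-15/2 = -7.50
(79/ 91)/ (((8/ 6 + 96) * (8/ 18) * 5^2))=2133/2657200 = 0.00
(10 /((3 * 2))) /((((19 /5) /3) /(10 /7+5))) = 1125/133 = 8.46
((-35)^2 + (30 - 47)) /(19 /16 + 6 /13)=251264/343 = 732.55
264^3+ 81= 18399825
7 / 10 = 0.70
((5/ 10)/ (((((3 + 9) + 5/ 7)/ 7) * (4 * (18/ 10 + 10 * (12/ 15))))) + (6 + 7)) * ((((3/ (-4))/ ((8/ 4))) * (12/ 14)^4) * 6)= -19683/1246 = -15.80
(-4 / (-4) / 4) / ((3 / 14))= 7/6 = 1.17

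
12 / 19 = 0.63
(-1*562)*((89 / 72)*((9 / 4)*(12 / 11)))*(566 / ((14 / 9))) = -191093769/308 = -620434.31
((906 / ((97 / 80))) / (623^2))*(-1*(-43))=3116640/37648513 = 0.08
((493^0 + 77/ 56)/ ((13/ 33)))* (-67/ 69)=-14003/2392 = -5.85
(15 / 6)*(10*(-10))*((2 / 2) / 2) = -125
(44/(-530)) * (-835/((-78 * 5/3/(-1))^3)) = 1837/58220500 = 0.00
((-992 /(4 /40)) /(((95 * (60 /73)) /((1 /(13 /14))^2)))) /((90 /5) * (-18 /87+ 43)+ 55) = -29400896/164676135 = -0.18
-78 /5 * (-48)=3744/5 = 748.80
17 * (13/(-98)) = -221/98 = -2.26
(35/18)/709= 35/12762 = 0.00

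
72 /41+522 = 21474/41 = 523.76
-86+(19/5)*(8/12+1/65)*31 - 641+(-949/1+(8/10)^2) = -1555139/975 = -1595.01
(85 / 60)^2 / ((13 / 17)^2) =83521/24336 = 3.43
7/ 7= 1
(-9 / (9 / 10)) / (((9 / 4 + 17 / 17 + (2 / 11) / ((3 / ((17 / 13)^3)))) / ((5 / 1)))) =-14500200/981817 = -14.77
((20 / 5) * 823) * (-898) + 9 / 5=-14781071/5 = -2956214.20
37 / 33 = 1.12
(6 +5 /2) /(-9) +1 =1/18 = 0.06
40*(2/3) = 80/3 = 26.67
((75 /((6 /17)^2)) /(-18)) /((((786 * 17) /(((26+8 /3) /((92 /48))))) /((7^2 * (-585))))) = 58205875/54234 = 1073.24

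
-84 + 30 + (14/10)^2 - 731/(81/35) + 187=-366331/2025 = -180.90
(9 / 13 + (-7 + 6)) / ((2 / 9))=-18/13 = -1.38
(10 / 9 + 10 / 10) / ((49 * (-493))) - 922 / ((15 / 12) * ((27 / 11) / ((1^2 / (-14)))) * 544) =1027133/26089560 = 0.04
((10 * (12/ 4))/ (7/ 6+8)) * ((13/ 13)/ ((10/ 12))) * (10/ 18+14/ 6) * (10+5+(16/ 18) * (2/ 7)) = 199888/1155 = 173.06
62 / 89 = 0.70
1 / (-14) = -1/14 = -0.07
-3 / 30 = -1/10 = -0.10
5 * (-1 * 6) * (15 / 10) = -45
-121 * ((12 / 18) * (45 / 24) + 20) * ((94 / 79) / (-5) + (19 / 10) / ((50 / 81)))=-230756317/31600 = -7302.42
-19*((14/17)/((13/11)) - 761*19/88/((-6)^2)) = 51443773/700128 = 73.48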